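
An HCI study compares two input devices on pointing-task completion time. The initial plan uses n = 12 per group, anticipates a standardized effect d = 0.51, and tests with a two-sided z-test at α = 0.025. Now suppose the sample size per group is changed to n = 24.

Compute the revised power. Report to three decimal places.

Power ≈ 0.318

With n = 24 per group: δ = d·√(n/2) = 0.51 × √(24/2) = 1.7667. Critical value z_{0.0125} = 2.241.
Revised power = Φ(δ − 2.241) + Φ(−δ − 2.241) = Φ(-0.475) + Φ(-4.008) = 0.3175 + 0.0000 = 0.3175.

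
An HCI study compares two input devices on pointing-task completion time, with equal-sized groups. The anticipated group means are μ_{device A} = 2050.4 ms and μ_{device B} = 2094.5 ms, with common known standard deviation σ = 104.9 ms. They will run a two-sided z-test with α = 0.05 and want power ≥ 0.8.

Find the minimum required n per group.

Standardized effect: d = |μ_{device A} − μ_{device B}| / σ = |2050.4 − 2094.5| / 104.9 = 0.4204
Set Φ(δ − 1.960) = 0.8; then δ − 1.960 = Φ⁻¹(0.8) = 0.842, giving δ = 2.802.
(For δ > 0 the lower-tail rejection region contributes negligibly to power, so the one-term inversion is standard.)
δ = d·√(n/2) ⇒ n = 2(δ/d)² = 2 × (2.802 / 0.4204)² = 88.82.
Rounding up, n = 89 per group.

n = 89 per group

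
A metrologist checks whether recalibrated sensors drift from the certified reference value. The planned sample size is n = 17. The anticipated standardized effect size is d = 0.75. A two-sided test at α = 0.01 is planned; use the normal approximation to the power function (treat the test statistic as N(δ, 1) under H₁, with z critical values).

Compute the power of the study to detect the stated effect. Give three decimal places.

Noncentrality parameter: δ = d·√n = 0.75 × √17 = 3.0923
Two-sided α = 0.01 → critical value z_{0.005} = 2.576.
Power = Φ(δ − 2.576) + Φ(−δ − 2.576) = Φ(0.516) + Φ(-5.668) = 0.6972 + 0.0000 = 0.6972.

Power ≈ 0.697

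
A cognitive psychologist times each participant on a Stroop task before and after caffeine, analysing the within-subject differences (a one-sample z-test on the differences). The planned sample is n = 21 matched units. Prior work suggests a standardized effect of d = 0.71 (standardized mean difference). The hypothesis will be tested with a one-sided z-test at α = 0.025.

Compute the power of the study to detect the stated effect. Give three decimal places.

Power ≈ 0.902

Noncentrality parameter: δ = d·√n = 0.71 × √21 = 3.2536
Critical value for a one-sided test at α = 0.025: z_α = 1.960.
Power = Φ(δ − 1.960) = Φ(1.294) = 0.9021.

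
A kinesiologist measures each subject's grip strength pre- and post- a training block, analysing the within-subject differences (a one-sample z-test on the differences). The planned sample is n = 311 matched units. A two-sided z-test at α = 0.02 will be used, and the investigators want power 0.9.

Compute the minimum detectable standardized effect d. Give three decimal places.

d ≈ 0.205

Required noncentrality: δ = z_{0.01} + z_{0.10} = 2.326 + 1.282 = 3.608.
(Lower-tail contribution to power is negligible for δ > 0.)
δ = d·√n ⇒ d = δ/√n = 3.608/√311 = 0.2046.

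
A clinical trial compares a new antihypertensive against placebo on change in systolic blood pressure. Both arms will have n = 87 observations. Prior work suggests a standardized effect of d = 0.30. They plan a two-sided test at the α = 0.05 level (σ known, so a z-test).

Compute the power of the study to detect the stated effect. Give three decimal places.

Noncentrality parameter: δ = d·√(n/2) = 0.30 × √(87/2) = 1.9786
Two-sided α = 0.05 → critical value z_{0.025} = 1.960.
Power = Φ(δ − 1.960) + Φ(−δ − 1.960) = Φ(0.019) + Φ(-3.939) = 0.5074 + 0.0000 = 0.5075.

Power ≈ 0.507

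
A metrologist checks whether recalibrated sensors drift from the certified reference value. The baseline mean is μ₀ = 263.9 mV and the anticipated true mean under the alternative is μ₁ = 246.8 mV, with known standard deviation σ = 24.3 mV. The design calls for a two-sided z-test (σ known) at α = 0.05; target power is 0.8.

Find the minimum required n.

Standardized effect: d = |μ₁ − μ₀| / σ = |246.8 − 263.9| / 24.3 = 0.7037
Set Φ(δ − 1.960) = 0.8; then δ − 1.960 = Φ⁻¹(0.8) = 0.842, giving δ = 2.802.
(For δ > 0 the lower-tail rejection region contributes negligibly to power, so the one-term inversion is standard.)
δ = d·√n ⇒ n = (δ/d)² = (2.802 / 0.7037)² = 15.85.
Round up to the next whole unit.

n = 16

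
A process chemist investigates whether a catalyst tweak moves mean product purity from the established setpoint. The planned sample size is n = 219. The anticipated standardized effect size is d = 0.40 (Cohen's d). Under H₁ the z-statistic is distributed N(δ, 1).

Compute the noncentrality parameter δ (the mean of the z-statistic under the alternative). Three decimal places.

δ ≈ 5.919

The noncentrality parameter scales effect size by the design's sample-size factor: δ = d·√n = 0.40 × √219 = 5.9195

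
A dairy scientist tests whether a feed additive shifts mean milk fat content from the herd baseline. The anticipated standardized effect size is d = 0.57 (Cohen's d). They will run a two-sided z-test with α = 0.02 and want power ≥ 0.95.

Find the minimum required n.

n = 49

For power 0.95 need Φ(δ − z_{0.01}) = 0.95, so δ = z_{0.01} + z_{0.05} = 2.326 + 1.645 = 3.971.
(Ignoring the negligible lower-tail rejection probability gives the usual closed-form inversion.)
δ = d·√n ⇒ n = (δ/d)² = (3.971 / 0.57)² = 48.54.
Round up to the next whole unit.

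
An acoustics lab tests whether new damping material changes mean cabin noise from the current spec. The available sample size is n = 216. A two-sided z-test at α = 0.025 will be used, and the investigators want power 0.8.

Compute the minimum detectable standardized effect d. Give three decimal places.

d ≈ 0.210

Required noncentrality: δ = z_{0.0125} + z_{0.20} = 2.241 + 0.842 = 3.083.
(Lower-tail contribution to power is negligible for δ > 0.)
δ = d·√n ⇒ d = δ/√n = 3.083/√216 = 0.2098.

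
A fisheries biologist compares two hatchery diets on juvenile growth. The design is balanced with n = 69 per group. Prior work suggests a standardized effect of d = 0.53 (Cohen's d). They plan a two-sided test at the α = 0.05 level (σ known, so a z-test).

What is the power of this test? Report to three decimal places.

Power ≈ 0.876

Noncentrality parameter: δ = d·√(n/2) = 0.53 × √(69/2) = 3.1130
Critical value for a two-sided test at α = 0.05: z_{α/2} = 1.960.
Power = Φ(δ − 1.960) + Φ(−δ − 1.960) = Φ(1.153) + Φ(-5.073) = 0.8756 + 0.0000 = 0.8756.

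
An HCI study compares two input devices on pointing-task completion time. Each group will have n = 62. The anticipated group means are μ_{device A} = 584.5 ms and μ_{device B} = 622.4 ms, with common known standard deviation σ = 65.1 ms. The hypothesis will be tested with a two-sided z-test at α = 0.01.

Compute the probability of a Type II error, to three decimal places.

β ≈ 0.253

Standardized effect: d = |μ_{device A} − μ_{device B}| / σ = |584.5 − 622.4| / 65.1 = 0.5822
Noncentrality parameter: δ = d·√(n/2) = 0.5822 × √(62/2) = 3.2414
Two-sided α = 0.01 → critical value z_{0.005} = 2.576.
Power = Φ(δ − 2.576) + Φ(−δ − 2.576) = Φ(0.666) + Φ(-5.817) = 0.7472 + 0.0000 = 0.7472.
Type II error: β = 1 − power = 1 − 0.7472 = 0.2528.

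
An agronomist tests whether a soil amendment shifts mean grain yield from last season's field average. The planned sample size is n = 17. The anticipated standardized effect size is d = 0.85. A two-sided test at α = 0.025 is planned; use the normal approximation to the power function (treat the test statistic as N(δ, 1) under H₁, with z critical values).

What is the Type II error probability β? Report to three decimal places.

Noncentrality parameter: δ = d·√n = 0.85 × √17 = 3.5046
Critical value for a two-sided test at α = 0.025: z_{α/2} = 2.241.
Power = Φ(δ − 2.241) + Φ(−δ − 2.241) = Φ(1.263) + Φ(-5.746) = 0.8967 + 0.0000 = 0.8967.
Type II error: β = 1 − power = 1 − 0.8967 = 0.1033.

β ≈ 0.103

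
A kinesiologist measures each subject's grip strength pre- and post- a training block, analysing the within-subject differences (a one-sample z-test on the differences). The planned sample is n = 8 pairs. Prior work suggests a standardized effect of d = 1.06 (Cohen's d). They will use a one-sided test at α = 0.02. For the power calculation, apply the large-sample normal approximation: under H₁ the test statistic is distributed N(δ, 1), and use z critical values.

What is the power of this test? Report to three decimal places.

Noncentrality parameter: δ = d·√n = 1.06 × √8 = 2.9981
Critical value for a one-sided test at α = 0.02: z_α = 2.054.
Power = Φ(δ − 2.054) = Φ(0.944) = 0.8275.

Power ≈ 0.828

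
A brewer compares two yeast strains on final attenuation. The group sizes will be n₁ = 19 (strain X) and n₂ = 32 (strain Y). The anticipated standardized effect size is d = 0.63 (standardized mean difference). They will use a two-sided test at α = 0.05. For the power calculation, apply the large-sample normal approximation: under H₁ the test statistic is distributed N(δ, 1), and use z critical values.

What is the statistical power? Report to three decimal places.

Power ≈ 0.585

Noncentrality parameter: δ = d / √(1/n₁ + 1/n₂) = 0.63 / √(1/19 + 1/32) = 2.1752
Critical value for a two-sided test at α = 0.05: z_{α/2} = 1.960.
Power = Φ(δ − 1.960) + Φ(−δ − 1.960) = Φ(0.215) + Φ(-4.135) = 0.5852 + 0.0000 = 0.5852.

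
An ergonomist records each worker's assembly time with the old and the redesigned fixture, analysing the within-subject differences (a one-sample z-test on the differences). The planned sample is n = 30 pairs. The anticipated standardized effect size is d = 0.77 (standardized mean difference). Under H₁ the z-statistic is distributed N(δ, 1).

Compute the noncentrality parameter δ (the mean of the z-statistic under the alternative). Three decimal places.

δ ≈ 4.217

The noncentrality parameter scales effect size by the design's sample-size factor: δ = d·√n = 0.77 × √30 = 4.2175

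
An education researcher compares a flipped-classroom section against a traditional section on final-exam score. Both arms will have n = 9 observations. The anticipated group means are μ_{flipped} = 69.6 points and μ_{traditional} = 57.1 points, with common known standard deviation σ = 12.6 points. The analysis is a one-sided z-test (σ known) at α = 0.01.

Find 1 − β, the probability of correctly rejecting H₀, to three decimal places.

Power ≈ 0.412

Standardized effect: d = |μ_{flipped} − μ_{traditional}| / σ = |69.6 − 57.1| / 12.6 = 0.9921
Noncentrality parameter: δ = d·√(n/2) = 0.9921 × √(9/2) = 2.1045
One-sided α = 0.01 → critical value z_{0.01} = 2.326.
Power = P(Z > 2.326 − δ) = Φ(-0.222) = 0.4122.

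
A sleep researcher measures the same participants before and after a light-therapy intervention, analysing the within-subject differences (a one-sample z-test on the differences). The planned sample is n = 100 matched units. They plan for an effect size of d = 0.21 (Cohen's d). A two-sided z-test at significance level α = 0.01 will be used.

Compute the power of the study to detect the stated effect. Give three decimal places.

Power ≈ 0.317

Noncentrality parameter: δ = d·√n = 0.21 × √100 = 2.1000
Two-sided α = 0.01 → critical value z_{0.005} = 2.576.
Power = Φ(δ − 2.576) + Φ(−δ − 2.576) = Φ(-0.476) + Φ(-4.676) = 0.3171 + 0.0000 = 0.3171.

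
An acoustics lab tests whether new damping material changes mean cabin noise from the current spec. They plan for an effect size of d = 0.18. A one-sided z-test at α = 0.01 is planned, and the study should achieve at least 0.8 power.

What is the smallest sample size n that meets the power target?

n = 310

For power 0.8 need Φ(δ − z_{0.01}) = 0.8, so δ = z_{0.01} + z_{0.20} = 2.326 + 0.842 = 3.168.
δ = d·√n ⇒ n = (δ/d)² = (3.168 / 0.18)² = 309.75.
Round up to the next whole unit.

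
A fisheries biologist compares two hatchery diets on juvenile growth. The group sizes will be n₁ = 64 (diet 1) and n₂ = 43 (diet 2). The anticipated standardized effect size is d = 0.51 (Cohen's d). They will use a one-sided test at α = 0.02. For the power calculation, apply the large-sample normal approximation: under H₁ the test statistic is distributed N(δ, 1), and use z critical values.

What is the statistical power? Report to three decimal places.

Power ≈ 0.703

Noncentrality parameter: δ = d / √(1/n₁ + 1/n₂) = 0.51 / √(1/64 + 1/43) = 2.5864
Critical value for a one-sided test at α = 0.02: z_α = 2.054.
Power = Φ(δ − 2.054) = Φ(0.533) = 0.7029.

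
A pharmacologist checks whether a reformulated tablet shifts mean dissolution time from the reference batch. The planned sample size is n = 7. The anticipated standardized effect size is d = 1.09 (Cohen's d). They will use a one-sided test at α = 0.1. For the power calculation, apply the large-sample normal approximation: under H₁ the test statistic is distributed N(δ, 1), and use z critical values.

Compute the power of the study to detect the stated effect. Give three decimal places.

Noncentrality parameter: δ = d·√n = 1.09 × √7 = 2.8839
Critical value for a one-sided test at α = 0.1: z_α = 1.282.
Power = Φ(δ − 1.282) = Φ(1.602) = 0.9455.

Power ≈ 0.945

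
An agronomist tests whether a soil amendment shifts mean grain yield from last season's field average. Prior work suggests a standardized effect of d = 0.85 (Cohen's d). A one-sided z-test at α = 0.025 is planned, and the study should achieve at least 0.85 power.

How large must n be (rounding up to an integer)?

Set Φ(δ − 1.960) = 0.85; then δ − 1.960 = Φ⁻¹(0.85) = 1.036, giving δ = 2.996.
δ = d·√n ⇒ n = (δ/d)² = (2.996 / 0.85)² = 12.43.
Rounding up, n = 13.

n = 13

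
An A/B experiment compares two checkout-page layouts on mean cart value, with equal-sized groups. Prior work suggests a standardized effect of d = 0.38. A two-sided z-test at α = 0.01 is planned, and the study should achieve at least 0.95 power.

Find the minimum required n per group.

For power 0.95 need Φ(δ − z_{0.005}) = 0.95, so δ = z_{0.005} + z_{0.05} = 2.576 + 1.645 = 4.221.
(Ignoring the negligible lower-tail rejection probability gives the usual closed-form inversion.)
δ = d·√(n/2) ⇒ n = 2(δ/d)² = 2 × (4.221 / 0.38)² = 246.73.
Rounding up, n = 247 per group.

n = 247 per group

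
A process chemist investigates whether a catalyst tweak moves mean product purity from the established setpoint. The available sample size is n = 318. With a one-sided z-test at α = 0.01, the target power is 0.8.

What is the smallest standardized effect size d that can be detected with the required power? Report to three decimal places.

d ≈ 0.178

Need Φ(δ − 2.326) = 0.8, so δ = 2.326 + 0.842 = 3.168.
δ = d·√n ⇒ d = δ/√n = 3.168/√318 = 0.1777.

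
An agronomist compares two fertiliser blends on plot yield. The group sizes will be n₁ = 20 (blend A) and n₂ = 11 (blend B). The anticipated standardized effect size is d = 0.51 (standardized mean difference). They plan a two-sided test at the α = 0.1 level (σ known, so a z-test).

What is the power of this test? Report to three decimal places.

Noncentrality parameter: δ = d / √(1/n₁ + 1/n₂) = 0.51 / √(1/20 + 1/11) = 1.3586
Critical value for a two-sided test at α = 0.1: z_{α/2} = 1.645.
Power = Φ(δ − 1.645) + Φ(−δ − 1.645) = Φ(-0.286) + Φ(-3.003) = 0.3874 + 0.0013 = 0.3887.

Power ≈ 0.389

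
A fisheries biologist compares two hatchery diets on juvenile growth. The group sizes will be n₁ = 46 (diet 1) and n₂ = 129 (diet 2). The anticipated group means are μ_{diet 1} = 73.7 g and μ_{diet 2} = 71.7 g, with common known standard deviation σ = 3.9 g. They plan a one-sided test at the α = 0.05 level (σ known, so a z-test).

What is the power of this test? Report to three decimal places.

Power ≈ 0.910

Standardized effect: d = |μ_{diet 1} − μ_{diet 2}| / σ = |73.7 − 71.7| / 3.9 = 0.5128
Noncentrality parameter: δ = d / √(1/n₁ + 1/n₂) = 0.5128 / √(1/46 + 1/129) = 2.9862
Critical value for a one-sided test at α = 0.05: z_α = 1.645.
Power = Φ(δ − 1.645) = Φ(1.341) = 0.9101.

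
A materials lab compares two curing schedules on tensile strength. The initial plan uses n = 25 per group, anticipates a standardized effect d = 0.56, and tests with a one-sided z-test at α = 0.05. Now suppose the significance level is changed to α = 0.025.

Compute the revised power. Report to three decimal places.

δ = d·√(n/2) = 0.56 × √(25/2) = 1.9799 (unchanged). New critical value: z_{0.025} = 1.960.
Revised power = P(Z > 1.960 − δ) = Φ(0.020) = 0.5080.

Power ≈ 0.508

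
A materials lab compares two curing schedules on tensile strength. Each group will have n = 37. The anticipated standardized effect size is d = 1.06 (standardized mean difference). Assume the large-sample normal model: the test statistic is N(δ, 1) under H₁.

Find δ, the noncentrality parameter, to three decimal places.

δ ≈ 4.559

δ = d·√(n/2) = 1.06 × √(37/2) = 4.5592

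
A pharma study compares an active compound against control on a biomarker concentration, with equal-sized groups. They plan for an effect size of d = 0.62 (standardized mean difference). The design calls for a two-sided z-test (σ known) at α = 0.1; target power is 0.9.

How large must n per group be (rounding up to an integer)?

Set Φ(δ − 1.645) = 0.9; then δ − 1.645 = Φ⁻¹(0.9) = 1.282, giving δ = 2.926.
(The Φ(−δ − z_{α/2}) term is vanishingly small for δ > 0 and is dropped in the standard sample-size formula.)
δ = d·√(n/2) ⇒ n = 2(δ/d)² = 2 × (2.926 / 0.62)² = 44.56.
Round up to the next whole unit.

n = 45 per group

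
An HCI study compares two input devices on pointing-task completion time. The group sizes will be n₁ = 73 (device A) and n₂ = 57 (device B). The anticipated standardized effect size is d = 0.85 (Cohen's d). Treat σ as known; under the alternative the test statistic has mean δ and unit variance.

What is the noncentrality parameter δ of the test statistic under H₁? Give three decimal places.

δ ≈ 4.809

The noncentrality parameter scales effect size by the design's sample-size factor: δ = d / √(1/n₁ + 1/n₂) = 0.85 / √(1/73 + 1/57) = 4.8089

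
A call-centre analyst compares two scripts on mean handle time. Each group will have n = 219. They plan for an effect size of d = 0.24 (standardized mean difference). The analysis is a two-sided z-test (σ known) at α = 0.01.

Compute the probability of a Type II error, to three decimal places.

β ≈ 0.526

Noncentrality parameter: δ = d·√(n/2) = 0.24 × √(219/2) = 2.5114
Critical value for a two-sided test at α = 0.01: z_{α/2} = 2.576.
Power = Φ(δ − 2.576) + Φ(−δ − 2.576) = Φ(-0.064) + Φ(-5.087) = 0.4743 + 0.0000 = 0.4743.
Type II error: β = 1 − power = 1 − 0.4743 = 0.5257.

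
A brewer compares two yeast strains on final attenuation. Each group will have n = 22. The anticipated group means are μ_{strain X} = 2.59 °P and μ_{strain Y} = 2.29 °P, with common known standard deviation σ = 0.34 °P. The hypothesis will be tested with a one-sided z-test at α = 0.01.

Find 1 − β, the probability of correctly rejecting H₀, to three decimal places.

Power ≈ 0.726

Standardized effect: d = |μ_{strain X} − μ_{strain Y}| / σ = |2.59 − 2.29| / 0.34 = 0.8824
Noncentrality parameter: δ = d·√(n/2) = 0.8824 × √(22/2) = 2.9264
Critical value for a one-sided test at α = 0.01: z_α = 2.326.
Power = Φ(δ − 2.326) = Φ(0.600) = 0.7258.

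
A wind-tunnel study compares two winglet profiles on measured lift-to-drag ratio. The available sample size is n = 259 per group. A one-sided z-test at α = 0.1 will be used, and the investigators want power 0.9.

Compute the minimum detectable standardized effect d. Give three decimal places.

Need Φ(δ − 1.282) = 0.9, so δ = 1.282 + 1.282 = 2.563.
δ = d·√(n/2) ⇒ d = δ/√(n/2) = 2.563/√(259/2) = 0.2252.

d ≈ 0.225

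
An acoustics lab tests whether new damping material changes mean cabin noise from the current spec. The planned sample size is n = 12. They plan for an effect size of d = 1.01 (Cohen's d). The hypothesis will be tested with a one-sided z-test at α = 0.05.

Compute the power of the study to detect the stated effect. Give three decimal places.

Power ≈ 0.968

Noncentrality parameter: δ = d·√n = 1.01 × √12 = 3.4987
Critical value for a one-sided test at α = 0.05: z_α = 1.645.
Power = P(Z > 1.645 − δ) = Φ(1.854) = 0.9681.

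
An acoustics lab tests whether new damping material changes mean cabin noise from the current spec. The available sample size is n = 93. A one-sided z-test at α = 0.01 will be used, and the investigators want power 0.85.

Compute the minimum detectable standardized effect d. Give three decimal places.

d ≈ 0.349

Need Φ(δ − 2.326) = 0.85, so δ = 2.326 + 1.036 = 3.363.
δ = d·√n ⇒ d = δ/√n = 3.363/√93 = 0.3487.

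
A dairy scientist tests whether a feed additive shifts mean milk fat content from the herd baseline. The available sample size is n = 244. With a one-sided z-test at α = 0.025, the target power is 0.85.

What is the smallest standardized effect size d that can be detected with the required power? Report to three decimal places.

d ≈ 0.192

Need Φ(δ − 1.960) = 0.85, so δ = 1.960 + 1.036 = 2.996.
δ = d·√n ⇒ d = δ/√n = 2.996/√244 = 0.1918.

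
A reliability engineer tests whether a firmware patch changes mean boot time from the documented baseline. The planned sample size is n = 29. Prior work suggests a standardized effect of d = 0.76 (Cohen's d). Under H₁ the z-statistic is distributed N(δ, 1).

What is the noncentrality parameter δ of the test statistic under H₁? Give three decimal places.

The noncentrality parameter scales effect size by the design's sample-size factor: δ = d·√n = 0.76 × √29 = 4.0927

δ ≈ 4.093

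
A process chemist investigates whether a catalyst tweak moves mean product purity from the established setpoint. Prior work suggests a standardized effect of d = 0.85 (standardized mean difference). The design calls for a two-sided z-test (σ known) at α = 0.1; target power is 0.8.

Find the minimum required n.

For power 0.8 need Φ(δ − z_{0.05}) = 0.8, so δ = z_{0.05} + z_{0.20} = 1.645 + 0.842 = 2.486.
(The Φ(−δ − z_{α/2}) term is vanishingly small for δ > 0 and is dropped in the standard sample-size formula.)
δ = d·√n ⇒ n = (δ/d)² = (2.486 / 0.85)² = 8.56.
Round up to the next whole unit.

n = 9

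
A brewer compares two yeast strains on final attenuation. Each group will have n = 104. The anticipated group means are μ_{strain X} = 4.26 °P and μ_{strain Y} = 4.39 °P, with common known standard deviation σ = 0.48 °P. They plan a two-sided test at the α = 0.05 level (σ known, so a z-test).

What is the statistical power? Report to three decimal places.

Standardized effect: d = |μ_{strain X} − μ_{strain Y}| / σ = |4.26 − 4.39| / 0.48 = 0.2708
Noncentrality parameter: δ = d·√(n/2) = 0.2708 × √(104/2) = 1.9530
Critical value for a two-sided test at α = 0.05: z_{α/2} = 1.960.
Power = Φ(δ − 1.960) + Φ(−δ − 1.960) = Φ(-0.007) + Φ(-3.913) = 0.4972 + 0.0000 = 0.4973.

Power ≈ 0.497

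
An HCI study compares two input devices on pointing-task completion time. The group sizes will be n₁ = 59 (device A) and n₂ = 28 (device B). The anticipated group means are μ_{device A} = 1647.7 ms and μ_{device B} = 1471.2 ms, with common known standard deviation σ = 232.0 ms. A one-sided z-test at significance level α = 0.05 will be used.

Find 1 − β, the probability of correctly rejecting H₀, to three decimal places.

Standardized effect: d = |μ_{device A} − μ_{device B}| / σ = |1647.7 − 1471.2| / 232.0 = 0.7608
Noncentrality parameter: δ = d / √(1/n₁ + 1/n₂) = 0.7608 / √(1/59 + 1/28) = 3.3151
One-sided α = 0.05 → critical value z_{0.05} = 1.645.
Power = Φ(δ − 1.645) = Φ(1.670) = 0.9526.

Power ≈ 0.953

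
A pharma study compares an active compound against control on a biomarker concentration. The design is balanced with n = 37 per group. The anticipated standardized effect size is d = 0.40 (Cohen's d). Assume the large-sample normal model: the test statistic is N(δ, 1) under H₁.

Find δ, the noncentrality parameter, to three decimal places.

The noncentrality parameter scales effect size by the design's sample-size factor: δ = d·√(n/2) = 0.40 × √(37/2) = 1.7205

δ ≈ 1.720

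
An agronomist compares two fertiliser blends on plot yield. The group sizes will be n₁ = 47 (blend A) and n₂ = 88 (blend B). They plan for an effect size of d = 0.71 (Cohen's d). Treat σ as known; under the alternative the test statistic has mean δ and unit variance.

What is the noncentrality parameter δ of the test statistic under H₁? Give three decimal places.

δ ≈ 3.930

The noncentrality parameter scales effect size by the design's sample-size factor: δ = d / √(1/n₁ + 1/n₂) = 0.71 / √(1/47 + 1/88) = 3.9299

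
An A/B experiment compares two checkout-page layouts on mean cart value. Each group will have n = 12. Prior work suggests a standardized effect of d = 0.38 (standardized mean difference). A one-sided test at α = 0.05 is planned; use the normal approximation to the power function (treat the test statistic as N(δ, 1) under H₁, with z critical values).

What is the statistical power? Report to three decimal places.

Power ≈ 0.238

Noncentrality parameter: δ = d·√(n/2) = 0.38 × √(12/2) = 0.9308
One-sided α = 0.05 → critical value z_{0.05} = 1.645.
Power = P(Z > 1.645 − δ) = Φ(-0.714) = 0.2376.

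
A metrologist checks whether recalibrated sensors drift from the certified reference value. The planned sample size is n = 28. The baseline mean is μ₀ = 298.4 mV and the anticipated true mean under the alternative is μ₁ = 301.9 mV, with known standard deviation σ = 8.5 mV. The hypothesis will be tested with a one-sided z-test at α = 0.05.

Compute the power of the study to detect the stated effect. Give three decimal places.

Power ≈ 0.703

Standardized effect: d = |μ₁ − μ₀| / σ = |301.9 − 298.4| / 8.5 = 0.4118
Noncentrality parameter: δ = d·√n = 0.4118 × √28 = 2.1789
Critical value for a one-sided test at α = 0.05: z_α = 1.645.
Power = P(Z > 1.645 − δ) = Φ(0.534) = 0.7033.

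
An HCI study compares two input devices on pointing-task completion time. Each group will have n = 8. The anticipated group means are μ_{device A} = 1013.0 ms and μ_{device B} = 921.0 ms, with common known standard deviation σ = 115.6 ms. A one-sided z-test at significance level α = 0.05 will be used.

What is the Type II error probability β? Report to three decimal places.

Standardized effect: d = |μ_{device A} − μ_{device B}| / σ = |1013.0 − 921.0| / 115.6 = 0.7958
Noncentrality parameter: δ = d·√(n/2) = 0.7958 × √(8/2) = 1.5917
One-sided α = 0.05 → critical value z_{0.05} = 1.645.
Power = Φ(δ − 1.645) = Φ(-0.053) = 0.4788.
Type II error: β = 1 − power = 1 − 0.4788 = 0.5212.

β ≈ 0.521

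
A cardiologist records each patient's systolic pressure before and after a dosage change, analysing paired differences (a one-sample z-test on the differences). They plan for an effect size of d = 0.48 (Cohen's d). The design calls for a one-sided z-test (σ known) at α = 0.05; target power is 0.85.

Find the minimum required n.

n = 32

For power 0.85 need Φ(δ − z_{0.05}) = 0.85, so δ = z_{0.05} + z_{0.15} = 1.645 + 1.036 = 2.681.
δ = d·√n ⇒ n = (δ/d)² = (2.681 / 0.48)² = 31.20.
Rounding up, n = 32.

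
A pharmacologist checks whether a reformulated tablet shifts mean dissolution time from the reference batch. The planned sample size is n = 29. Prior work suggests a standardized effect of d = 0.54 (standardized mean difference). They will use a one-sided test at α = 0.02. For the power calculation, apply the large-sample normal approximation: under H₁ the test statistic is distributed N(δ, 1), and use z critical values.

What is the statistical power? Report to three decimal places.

Noncentrality parameter: δ = d·√n = 0.54 × √29 = 2.9080
One-sided α = 0.02 → critical value z_{0.02} = 2.054.
Power = P(Z > 2.054 − δ) = Φ(0.854) = 0.8035.

Power ≈ 0.804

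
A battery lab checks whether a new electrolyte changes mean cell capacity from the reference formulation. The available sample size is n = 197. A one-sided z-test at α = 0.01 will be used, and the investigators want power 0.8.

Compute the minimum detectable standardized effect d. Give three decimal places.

d ≈ 0.226

Need Φ(δ − 2.326) = 0.8, so δ = 2.326 + 0.842 = 3.168.
δ = d·√n ⇒ d = δ/√n = 3.168/√197 = 0.2257.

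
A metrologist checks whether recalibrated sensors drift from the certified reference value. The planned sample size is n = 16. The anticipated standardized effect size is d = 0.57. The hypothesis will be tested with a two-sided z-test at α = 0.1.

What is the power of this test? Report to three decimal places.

Power ≈ 0.737

Noncentrality parameter: δ = d·√n = 0.57 × √16 = 2.2800
Critical value for a two-sided test at α = 0.1: z_{α/2} = 1.645.
Power = Φ(δ − 1.645) + Φ(−δ − 1.645) = Φ(0.635) + Φ(-3.925) = 0.7373 + 0.0000 = 0.7374.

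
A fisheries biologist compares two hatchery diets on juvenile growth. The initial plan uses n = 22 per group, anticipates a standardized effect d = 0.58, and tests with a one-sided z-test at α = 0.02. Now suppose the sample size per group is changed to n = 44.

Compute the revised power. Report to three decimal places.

With n = 44 per group: δ = d·√(n/2) = 0.58 × √(44/2) = 2.7204. Critical value z_{0.02} = 2.054.
Revised power = P(Z > 2.054 − δ) = Φ(0.667) = 0.7475.

Power ≈ 0.748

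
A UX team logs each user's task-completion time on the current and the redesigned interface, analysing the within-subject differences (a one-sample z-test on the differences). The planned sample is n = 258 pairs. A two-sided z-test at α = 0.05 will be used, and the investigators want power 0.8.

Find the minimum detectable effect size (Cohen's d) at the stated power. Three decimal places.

Required noncentrality: δ = z_{0.025} + z_{0.20} = 1.960 + 0.842 = 2.802.
(Lower-tail contribution to power is negligible for δ > 0.)
δ = d·√n ⇒ d = δ/√n = 2.802/√258 = 0.1744.

d ≈ 0.174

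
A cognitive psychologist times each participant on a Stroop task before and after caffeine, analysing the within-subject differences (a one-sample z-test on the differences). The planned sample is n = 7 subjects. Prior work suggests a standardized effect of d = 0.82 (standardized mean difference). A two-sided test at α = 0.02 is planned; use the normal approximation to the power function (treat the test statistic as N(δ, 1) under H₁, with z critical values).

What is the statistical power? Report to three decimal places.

Noncentrality parameter: δ = d·√n = 0.82 × √7 = 2.1695
Critical value for a two-sided test at α = 0.02: z_{α/2} = 2.326.
Power = Φ(δ − 2.326) + Φ(−δ − 2.326) = Φ(-0.157) + Φ(-4.496) = 0.4377 + 0.0000 = 0.4377.

Power ≈ 0.438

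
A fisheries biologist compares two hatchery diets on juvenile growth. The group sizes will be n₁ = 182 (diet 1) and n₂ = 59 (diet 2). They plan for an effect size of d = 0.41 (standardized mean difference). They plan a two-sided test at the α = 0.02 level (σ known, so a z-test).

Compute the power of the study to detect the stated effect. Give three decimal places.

Noncentrality parameter: δ = d / √(1/n₁ + 1/n₂) = 0.41 / √(1/182 + 1/59) = 2.7368
Critical value for a two-sided test at α = 0.02: z_{α/2} = 2.326.
Power = Φ(δ − 2.326) + Φ(−δ − 2.326) = Φ(0.410) + Φ(-5.063) = 0.6592 + 0.0000 = 0.6592.

Power ≈ 0.659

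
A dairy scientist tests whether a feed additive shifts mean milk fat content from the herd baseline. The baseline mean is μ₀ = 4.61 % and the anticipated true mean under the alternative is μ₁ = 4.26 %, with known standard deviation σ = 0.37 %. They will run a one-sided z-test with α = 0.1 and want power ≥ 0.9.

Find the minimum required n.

Standardized effect: d = |μ₁ − μ₀| / σ = |4.26 − 4.61| / 0.37 = 0.9459
Set Φ(δ − 1.282) = 0.9; then δ − 1.282 = Φ⁻¹(0.9) = 1.282, giving δ = 2.563.
δ = d·√n ⇒ n = (δ/d)² = (2.563 / 0.9459)² = 7.34.
Rounding up, n = 8.

n = 8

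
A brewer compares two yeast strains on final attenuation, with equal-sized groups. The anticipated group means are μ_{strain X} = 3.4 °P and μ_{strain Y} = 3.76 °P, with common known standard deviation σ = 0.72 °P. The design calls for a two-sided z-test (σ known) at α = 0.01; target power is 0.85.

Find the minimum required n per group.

Standardized effect: d = |μ_{strain X} − μ_{strain Y}| / σ = |3.4 − 3.76| / 0.72 = 0.5000
Set Φ(δ − 2.576) = 0.85; then δ − 2.576 = Φ⁻¹(0.85) = 1.036, giving δ = 3.612.
(For δ > 0 the lower-tail rejection region contributes negligibly to power, so the one-term inversion is standard.)
δ = d·√(n/2) ⇒ n = 2(δ/d)² = 2 × (3.612 / 0.5000)² = 104.39.
Rounding up, n = 105 per group.

n = 105 per group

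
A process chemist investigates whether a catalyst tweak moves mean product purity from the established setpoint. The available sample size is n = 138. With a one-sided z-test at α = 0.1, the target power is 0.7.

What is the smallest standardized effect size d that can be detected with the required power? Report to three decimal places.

d ≈ 0.154

Need Φ(δ − 1.282) = 0.7, so δ = 1.282 + 0.524 = 1.806.
δ = d·√n ⇒ d = δ/√n = 1.806/√138 = 0.1537.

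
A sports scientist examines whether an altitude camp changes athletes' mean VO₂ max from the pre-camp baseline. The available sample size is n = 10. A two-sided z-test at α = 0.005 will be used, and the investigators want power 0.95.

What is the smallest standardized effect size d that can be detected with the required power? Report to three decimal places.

d ≈ 1.408

Need Φ(δ − 2.807) = 0.95, so δ = 2.807 + 1.645 = 4.452.
(The second rejection-region term Φ(−δ − z_{α/2}) is negligible and dropped.)
δ = d·√n ⇒ d = δ/√n = 4.452/√10 = 1.4078.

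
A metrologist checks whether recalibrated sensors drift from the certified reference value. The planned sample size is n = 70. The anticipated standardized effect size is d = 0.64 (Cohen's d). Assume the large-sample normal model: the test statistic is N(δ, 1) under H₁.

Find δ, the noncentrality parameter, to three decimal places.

The noncentrality parameter scales effect size by the design's sample-size factor: δ = d·√n = 0.64 × √70 = 5.3546

δ ≈ 5.355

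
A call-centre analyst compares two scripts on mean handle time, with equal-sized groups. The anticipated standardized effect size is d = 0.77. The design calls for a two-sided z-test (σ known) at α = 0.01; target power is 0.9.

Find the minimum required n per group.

n = 51 per group

For power 0.9 need Φ(δ − z_{0.005}) = 0.9, so δ = z_{0.005} + z_{0.10} = 2.576 + 1.282 = 3.857.
(Ignoring the negligible lower-tail rejection probability gives the usual closed-form inversion.)
δ = d·√(n/2) ⇒ n = 2(δ/d)² = 2 × (3.857 / 0.77)² = 50.19.
Rounding up, n = 51 per group.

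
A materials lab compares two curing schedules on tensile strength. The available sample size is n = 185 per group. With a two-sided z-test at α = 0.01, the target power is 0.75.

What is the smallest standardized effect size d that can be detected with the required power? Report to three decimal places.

Required noncentrality: δ = z_{0.005} + z_{0.25} = 2.576 + 0.674 = 3.250.
(Lower-tail contribution to power is negligible for δ > 0.)
δ = d·√(n/2) ⇒ d = δ/√(n/2) = 3.250/√(185/2) = 0.3380.

d ≈ 0.338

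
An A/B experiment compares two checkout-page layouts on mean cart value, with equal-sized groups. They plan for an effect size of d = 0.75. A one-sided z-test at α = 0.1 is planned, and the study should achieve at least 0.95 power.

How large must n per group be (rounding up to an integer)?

n = 31 per group

Set Φ(δ − 1.282) = 0.95; then δ − 1.282 = Φ⁻¹(0.95) = 1.645, giving δ = 2.926.
δ = d·√(n/2) ⇒ n = 2(δ/d)² = 2 × (2.926 / 0.75)² = 30.45.
Rounding up, n = 31 per group.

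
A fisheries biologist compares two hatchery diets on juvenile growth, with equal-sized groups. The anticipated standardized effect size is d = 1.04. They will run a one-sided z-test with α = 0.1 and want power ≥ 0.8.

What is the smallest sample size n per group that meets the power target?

For power 0.8 need Φ(δ − z_{0.1}) = 0.8, so δ = z_{0.1} + z_{0.20} = 1.282 + 0.842 = 2.123.
δ = d·√(n/2) ⇒ n = 2(δ/d)² = 2 × (2.123 / 1.04)² = 8.34.
Round up to the next whole unit.

n = 9 per group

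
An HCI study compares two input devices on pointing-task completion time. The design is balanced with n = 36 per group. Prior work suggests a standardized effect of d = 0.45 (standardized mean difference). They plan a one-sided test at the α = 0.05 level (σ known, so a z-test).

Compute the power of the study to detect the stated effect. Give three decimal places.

Noncentrality parameter: δ = d·√(n/2) = 0.45 × √(36/2) = 1.9092
Critical value for a one-sided test at α = 0.05: z_α = 1.645.
Power = P(Z > 1.645 − δ) = Φ(0.264) = 0.6042.

Power ≈ 0.604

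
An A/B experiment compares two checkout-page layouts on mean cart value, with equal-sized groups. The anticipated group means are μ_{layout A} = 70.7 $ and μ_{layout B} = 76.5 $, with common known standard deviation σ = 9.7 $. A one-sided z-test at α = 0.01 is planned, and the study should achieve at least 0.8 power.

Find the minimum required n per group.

Standardized effect: d = |μ_{layout A} − μ_{layout B}| / σ = |70.7 − 76.5| / 9.7 = 0.5979
For power 0.8 need Φ(δ − z_{0.01}) = 0.8, so δ = z_{0.01} + z_{0.20} = 2.326 + 0.842 = 3.168.
δ = d·√(n/2) ⇒ n = 2(δ/d)² = 2 × (3.168 / 0.5979)² = 56.14.
Rounding up, n = 57 per group.

n = 57 per group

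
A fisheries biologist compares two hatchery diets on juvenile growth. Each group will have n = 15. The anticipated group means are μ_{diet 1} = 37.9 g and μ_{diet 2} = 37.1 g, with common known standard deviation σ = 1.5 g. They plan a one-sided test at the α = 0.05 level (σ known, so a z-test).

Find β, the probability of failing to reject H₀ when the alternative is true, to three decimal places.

β ≈ 0.573

Standardized effect: d = |μ_{diet 1} − μ_{diet 2}| / σ = |37.9 − 37.1| / 1.5 = 0.5333
Noncentrality parameter: δ = d·√(n/2) = 0.5333 × √(15/2) = 1.4606
Critical value for a one-sided test at α = 0.05: z_α = 1.645.
Power = Φ(δ − 1.645) = Φ(-0.184) = 0.4269.
Type II error: β = 1 − power = 1 − 0.4269 = 0.5731.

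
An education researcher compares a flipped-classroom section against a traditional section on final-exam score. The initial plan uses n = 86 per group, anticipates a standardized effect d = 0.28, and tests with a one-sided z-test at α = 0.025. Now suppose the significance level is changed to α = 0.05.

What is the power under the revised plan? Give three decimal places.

δ = d·√(n/2) = 0.28 × √(86/2) = 1.8361 (unchanged). New critical value: z_{0.05} = 1.645.
Revised power = P(Z > 1.645 − δ) = Φ(0.191) = 0.5758.

Power ≈ 0.576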